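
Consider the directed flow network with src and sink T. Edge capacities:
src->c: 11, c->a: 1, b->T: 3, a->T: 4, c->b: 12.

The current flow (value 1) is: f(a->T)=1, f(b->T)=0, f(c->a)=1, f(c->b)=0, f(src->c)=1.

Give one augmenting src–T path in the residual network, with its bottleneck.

src->c->b->T, bottleneck 3

Residual along src->c->b->T: src->c: 10, c->b: 12, b->T: 3.
Bottleneck = min = 3.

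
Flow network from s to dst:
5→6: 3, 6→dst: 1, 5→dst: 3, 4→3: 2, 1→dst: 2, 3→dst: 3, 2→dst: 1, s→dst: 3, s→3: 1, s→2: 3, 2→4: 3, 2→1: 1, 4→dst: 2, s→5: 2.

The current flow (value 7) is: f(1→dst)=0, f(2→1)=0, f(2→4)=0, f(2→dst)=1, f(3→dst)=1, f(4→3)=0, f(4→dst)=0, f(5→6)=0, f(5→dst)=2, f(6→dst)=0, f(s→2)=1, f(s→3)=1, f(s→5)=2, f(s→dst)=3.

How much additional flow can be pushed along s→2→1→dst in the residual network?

Residual capacities along the path: s→2: 2, 2→1: 1, 1→dst: 2.
Minimum is 1.

1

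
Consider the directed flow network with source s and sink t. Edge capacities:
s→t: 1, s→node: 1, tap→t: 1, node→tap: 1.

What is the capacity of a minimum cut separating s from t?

2

Max flow = 2 (via 2 augmenting paths).
In the residual at optimum, the set reachable from s is {s}.
Cut edges: s→node (cap 1), s→t (cap 1). Sum = 2.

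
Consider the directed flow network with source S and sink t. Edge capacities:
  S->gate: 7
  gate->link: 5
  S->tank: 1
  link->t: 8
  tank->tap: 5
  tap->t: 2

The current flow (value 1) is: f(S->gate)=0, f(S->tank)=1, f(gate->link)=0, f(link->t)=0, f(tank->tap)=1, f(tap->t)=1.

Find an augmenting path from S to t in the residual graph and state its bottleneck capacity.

S->gate->link->t, bottleneck 5

Residual along S->gate->link->t: S->gate: 7, gate->link: 5, link->t: 8.
Bottleneck = min = 5.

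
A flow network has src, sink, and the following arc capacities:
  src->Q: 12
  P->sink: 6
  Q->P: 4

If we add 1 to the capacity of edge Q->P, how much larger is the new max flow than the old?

Original max flow = 4.
After raising cap(Q->P), augmenting paths through that edge carry 1 more unit.
New max flow = 5. Increase = 1.

1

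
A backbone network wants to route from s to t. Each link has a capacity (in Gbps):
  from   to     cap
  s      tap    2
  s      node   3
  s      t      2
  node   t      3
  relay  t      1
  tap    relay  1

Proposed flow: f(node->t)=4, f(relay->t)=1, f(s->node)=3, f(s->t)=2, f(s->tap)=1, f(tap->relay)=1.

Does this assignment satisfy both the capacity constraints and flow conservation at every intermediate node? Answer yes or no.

Capacity violated on node->t: flow 4 > capacity 3.

No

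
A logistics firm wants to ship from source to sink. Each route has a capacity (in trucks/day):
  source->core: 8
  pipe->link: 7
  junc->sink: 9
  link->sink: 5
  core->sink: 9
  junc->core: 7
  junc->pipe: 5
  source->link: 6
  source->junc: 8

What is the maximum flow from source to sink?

21

Augment source->junc->sink: bottleneck 8. Total 8.
Augment source->core->sink: bottleneck 8. Total 16.
Augment source->link->sink: bottleneck 5. Total 21.
No augmenting path remains in the residual graph.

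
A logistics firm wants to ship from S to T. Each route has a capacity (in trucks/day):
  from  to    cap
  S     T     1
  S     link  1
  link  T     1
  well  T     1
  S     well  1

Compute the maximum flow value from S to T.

3

Augment S->T: bottleneck 1. Total 1.
Augment S->link->T: bottleneck 1. Total 2.
Augment S->well->T: bottleneck 1. Total 3.
No augmenting path remains in the residual graph.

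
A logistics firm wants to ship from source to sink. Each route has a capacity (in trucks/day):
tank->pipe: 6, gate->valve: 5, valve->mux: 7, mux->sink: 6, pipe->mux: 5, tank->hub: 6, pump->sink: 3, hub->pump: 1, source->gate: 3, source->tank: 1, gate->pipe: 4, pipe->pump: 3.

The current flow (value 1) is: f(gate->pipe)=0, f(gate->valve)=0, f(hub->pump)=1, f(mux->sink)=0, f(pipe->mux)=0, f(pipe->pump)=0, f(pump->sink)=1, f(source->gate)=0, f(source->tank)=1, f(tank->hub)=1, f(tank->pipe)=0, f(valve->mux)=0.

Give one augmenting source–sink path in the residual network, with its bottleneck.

source->gate->pipe->pump->sink, bottleneck 2

Residual along source->gate->pipe->pump->sink: source->gate: 3, gate->pipe: 4, pipe->pump: 3, pump->sink: 2.
Bottleneck = min = 2.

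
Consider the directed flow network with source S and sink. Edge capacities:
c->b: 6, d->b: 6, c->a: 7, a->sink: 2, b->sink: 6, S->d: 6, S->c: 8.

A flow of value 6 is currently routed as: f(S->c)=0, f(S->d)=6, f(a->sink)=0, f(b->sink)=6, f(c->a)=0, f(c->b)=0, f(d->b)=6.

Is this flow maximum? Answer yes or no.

No

Residual path S->c->a->sink has bottleneck 2 > 0.
Pushing 2 along it raises the flow to 8, so the given flow is not maximum.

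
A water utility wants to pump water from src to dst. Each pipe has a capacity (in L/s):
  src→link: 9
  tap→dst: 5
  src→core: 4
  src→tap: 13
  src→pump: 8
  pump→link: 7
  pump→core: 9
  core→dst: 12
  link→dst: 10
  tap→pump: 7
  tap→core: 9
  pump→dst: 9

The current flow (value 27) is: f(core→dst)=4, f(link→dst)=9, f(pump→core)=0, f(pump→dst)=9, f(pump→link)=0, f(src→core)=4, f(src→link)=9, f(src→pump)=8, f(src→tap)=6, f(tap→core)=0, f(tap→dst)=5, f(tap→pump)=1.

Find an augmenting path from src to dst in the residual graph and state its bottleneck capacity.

src→tap→core→dst, bottleneck 7

Residual along src→tap→core→dst: src→tap: 7, tap→core: 9, core→dst: 8.
Bottleneck = min = 7.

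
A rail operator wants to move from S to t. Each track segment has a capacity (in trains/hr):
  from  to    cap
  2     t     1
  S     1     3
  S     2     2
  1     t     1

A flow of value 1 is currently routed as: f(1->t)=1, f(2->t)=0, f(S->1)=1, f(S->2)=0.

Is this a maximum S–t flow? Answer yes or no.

Residual path S->2->t has bottleneck 1 > 0.
Pushing 1 along it raises the flow to 2, so the given flow is not maximum.

No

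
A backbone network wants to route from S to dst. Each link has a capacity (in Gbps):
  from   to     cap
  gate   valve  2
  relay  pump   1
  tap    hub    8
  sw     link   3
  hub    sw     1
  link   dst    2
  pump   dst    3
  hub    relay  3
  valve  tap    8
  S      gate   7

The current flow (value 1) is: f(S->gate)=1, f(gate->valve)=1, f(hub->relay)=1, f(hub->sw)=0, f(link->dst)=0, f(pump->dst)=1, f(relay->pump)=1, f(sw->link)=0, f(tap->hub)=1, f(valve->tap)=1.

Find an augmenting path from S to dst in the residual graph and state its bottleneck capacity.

Residual along S->gate->valve->tap->hub->sw->link->dst: S->gate: 6, gate->valve: 1, valve->tap: 7, tap->hub: 7, hub->sw: 1, sw->link: 3, link->dst: 2.
Bottleneck = min = 1.

S->gate->valve->tap->hub->sw->link->dst, bottleneck 1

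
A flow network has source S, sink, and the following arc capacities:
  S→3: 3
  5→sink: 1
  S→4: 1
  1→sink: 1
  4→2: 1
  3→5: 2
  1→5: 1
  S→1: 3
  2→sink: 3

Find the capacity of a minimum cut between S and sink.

3

Max flow = 3 (via 3 augmenting paths).
In the residual at optimum, the set reachable from S is {1, 3, 5, S}.
Cut edges: S→4 (cap 1), 1→sink (cap 1), 5→sink (cap 1). Sum = 3.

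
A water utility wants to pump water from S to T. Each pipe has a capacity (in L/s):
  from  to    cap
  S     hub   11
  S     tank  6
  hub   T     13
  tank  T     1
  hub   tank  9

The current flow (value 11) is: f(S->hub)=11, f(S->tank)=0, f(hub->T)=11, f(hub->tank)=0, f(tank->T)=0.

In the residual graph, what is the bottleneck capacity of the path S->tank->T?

1

Residual capacities along the path: S->tank: 6, tank->T: 1.
Minimum is 1.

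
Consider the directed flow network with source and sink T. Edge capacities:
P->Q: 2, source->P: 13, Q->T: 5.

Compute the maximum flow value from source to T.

2

Augment source->P->Q->T: bottleneck 2. Total 2.
No augmenting path remains in the residual graph.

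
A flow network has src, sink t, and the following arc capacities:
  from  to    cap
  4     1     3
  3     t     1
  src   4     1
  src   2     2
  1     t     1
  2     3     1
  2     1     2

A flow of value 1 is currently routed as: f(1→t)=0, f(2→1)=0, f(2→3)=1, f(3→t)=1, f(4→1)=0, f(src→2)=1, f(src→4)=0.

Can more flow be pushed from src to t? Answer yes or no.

Yes

Residual path src→2→1→t has bottleneck 1 > 0.
Pushing 1 along it raises the flow to 2, so the given flow is not maximum.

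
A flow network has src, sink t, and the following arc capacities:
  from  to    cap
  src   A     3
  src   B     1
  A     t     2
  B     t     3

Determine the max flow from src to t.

3

Augment src→A→t: bottleneck 2. Total 2.
Augment src→B→t: bottleneck 1. Total 3.
No augmenting path remains in the residual graph.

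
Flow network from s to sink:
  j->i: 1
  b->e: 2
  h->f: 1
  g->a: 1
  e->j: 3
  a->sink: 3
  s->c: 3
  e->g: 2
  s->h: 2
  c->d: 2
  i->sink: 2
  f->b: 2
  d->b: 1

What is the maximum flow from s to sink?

Augment s->c->d->b->e->j->i->sink: bottleneck 1. Total 1.
Augment s->h->f->b->e->g->a->sink: bottleneck 1. Total 2.
No augmenting path remains in the residual graph.

2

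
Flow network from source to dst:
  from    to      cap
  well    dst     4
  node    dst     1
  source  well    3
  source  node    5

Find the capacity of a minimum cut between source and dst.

Max flow = 4 (via 2 augmenting paths).
In the residual at optimum, the set reachable from source is {node, source}.
Cut edges: source→well (cap 3), node→dst (cap 1). Sum = 4.

4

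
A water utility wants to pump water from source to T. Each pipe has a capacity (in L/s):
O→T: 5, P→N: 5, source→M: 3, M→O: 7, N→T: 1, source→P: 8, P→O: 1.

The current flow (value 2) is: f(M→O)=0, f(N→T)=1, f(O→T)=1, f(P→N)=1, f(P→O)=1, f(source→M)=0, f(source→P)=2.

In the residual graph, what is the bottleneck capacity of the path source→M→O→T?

Residual capacities along the path: source→M: 3, M→O: 7, O→T: 4.
Minimum is 3.

3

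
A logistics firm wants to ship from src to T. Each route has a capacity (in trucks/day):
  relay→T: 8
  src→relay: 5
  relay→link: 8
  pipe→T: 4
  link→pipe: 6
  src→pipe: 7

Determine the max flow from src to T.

Augment src→relay→T: bottleneck 5. Total 5.
Augment src→pipe→T: bottleneck 4. Total 9.
No augmenting path remains in the residual graph.

9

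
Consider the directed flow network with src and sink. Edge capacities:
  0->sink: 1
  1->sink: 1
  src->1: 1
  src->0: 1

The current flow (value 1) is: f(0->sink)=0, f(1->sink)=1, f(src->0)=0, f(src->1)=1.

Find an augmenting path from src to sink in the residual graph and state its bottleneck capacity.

src->0->sink, bottleneck 1

Residual along src->0->sink: src->0: 1, 0->sink: 1.
Bottleneck = min = 1.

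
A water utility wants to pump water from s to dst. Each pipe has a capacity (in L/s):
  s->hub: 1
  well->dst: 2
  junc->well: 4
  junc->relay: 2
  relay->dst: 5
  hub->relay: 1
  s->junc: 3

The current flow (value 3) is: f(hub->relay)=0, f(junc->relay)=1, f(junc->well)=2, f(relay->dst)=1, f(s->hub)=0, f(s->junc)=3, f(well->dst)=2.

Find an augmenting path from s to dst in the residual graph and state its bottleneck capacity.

Residual along s->hub->relay->dst: s->hub: 1, hub->relay: 1, relay->dst: 4.
Bottleneck = min = 1.

s->hub->relay->dst, bottleneck 1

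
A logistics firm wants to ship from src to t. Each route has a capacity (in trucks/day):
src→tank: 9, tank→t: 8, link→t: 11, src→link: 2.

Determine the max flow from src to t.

Augment src→tank→t: bottleneck 8. Total 8.
Augment src→link→t: bottleneck 2. Total 10.
No augmenting path remains in the residual graph.

10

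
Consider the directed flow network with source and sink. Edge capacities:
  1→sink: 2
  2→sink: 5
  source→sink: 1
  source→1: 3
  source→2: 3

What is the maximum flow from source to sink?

Augment source→sink: bottleneck 1. Total 1.
Augment source→1→sink: bottleneck 2. Total 3.
Augment source→2→sink: bottleneck 3. Total 6.
No augmenting path remains in the residual graph.

6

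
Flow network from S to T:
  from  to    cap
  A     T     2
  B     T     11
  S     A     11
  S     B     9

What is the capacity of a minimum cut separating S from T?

Max flow = 11 (via 2 augmenting paths).
In the residual at optimum, the set reachable from S is {A, S}.
Cut edges: S→B (cap 9), A→T (cap 2). Sum = 11.

11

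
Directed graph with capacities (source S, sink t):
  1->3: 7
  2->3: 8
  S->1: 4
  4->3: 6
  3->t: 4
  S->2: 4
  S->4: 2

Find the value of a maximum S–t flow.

Augment S->4->3->t: bottleneck 2. Total 2.
Augment S->2->3->t: bottleneck 2. Total 4.
No augmenting path remains in the residual graph.

4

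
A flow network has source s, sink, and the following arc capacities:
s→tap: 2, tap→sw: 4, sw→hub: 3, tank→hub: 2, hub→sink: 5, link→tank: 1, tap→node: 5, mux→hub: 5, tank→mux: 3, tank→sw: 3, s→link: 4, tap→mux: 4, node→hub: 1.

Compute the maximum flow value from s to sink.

3

Augment s→link→tank→hub→sink: bottleneck 1. Total 1.
Augment s→tap→sw→hub→sink: bottleneck 2. Total 3.
No augmenting path remains in the residual graph.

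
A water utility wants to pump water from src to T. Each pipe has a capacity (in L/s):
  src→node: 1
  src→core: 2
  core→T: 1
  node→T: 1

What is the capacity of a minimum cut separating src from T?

Max flow = 2 (via 2 augmenting paths).
In the residual at optimum, the set reachable from src is {core, src}.
Cut edges: src→node (cap 1), core→T (cap 1). Sum = 2.

2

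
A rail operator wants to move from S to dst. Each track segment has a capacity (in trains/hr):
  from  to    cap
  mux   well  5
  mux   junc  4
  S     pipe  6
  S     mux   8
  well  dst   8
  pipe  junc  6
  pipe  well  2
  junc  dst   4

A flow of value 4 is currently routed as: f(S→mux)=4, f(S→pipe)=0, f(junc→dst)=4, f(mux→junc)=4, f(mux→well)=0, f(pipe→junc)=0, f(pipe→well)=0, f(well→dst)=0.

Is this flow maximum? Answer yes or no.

No

Residual path S→mux→well→dst has bottleneck 4 > 0.
Pushing 4 along it raises the flow to 8, so the given flow is not maximum.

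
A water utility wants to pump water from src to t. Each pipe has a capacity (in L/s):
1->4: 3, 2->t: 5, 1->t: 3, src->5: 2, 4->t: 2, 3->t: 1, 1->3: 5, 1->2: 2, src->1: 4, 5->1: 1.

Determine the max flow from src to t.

Augment src->1->t: bottleneck 3. Total 3.
Augment src->1->4->t: bottleneck 1. Total 4.
Augment src->5->1->4->t: bottleneck 1. Total 5.
No augmenting path remains in the residual graph.

5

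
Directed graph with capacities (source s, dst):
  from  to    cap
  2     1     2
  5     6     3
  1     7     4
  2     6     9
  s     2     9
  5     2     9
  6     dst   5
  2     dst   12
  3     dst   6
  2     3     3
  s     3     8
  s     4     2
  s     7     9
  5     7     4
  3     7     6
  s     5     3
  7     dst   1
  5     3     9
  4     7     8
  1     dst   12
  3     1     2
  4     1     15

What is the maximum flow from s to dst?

Augment s->2->dst: bottleneck 9. Total 9.
Augment s->3->dst: bottleneck 6. Total 15.
Augment s->7->dst: bottleneck 1. Total 16.
Augment s->4->1->dst: bottleneck 2. Total 18.
Augment s->5->2->dst: bottleneck 3. Total 21.
Augment s->3->1->dst: bottleneck 2. Total 23.
No augmenting path remains in the residual graph.

23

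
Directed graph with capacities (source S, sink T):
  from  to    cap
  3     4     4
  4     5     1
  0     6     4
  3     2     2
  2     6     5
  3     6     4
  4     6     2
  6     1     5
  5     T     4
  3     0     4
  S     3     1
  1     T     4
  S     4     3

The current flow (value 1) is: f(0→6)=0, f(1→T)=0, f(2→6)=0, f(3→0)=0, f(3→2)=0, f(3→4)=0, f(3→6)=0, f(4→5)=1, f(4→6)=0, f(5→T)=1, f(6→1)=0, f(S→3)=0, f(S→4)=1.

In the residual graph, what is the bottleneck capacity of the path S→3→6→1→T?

1

Residual capacities along the path: S→3: 1, 3→6: 4, 6→1: 5, 1→T: 4.
Minimum is 1.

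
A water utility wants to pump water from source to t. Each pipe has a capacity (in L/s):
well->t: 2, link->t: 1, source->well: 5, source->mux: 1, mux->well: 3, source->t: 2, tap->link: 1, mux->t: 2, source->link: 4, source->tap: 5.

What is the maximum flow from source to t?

Augment source->t: bottleneck 2. Total 2.
Augment source->mux->t: bottleneck 1. Total 3.
Augment source->well->t: bottleneck 2. Total 5.
Augment source->link->t: bottleneck 1. Total 6.
No augmenting path remains in the residual graph.

6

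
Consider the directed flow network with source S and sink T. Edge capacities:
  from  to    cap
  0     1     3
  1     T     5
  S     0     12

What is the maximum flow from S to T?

3

Augment S->0->1->T: bottleneck 3. Total 3.
No augmenting path remains in the residual graph.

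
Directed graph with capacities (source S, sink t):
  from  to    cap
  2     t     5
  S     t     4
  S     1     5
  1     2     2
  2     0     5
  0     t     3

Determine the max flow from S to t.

6

Augment S->t: bottleneck 4. Total 4.
Augment S->1->2->t: bottleneck 2. Total 6.
No augmenting path remains in the residual graph.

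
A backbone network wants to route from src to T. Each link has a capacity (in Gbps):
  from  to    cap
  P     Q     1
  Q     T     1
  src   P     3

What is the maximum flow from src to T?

1

Augment src->P->Q->T: bottleneck 1. Total 1.
No augmenting path remains in the residual graph.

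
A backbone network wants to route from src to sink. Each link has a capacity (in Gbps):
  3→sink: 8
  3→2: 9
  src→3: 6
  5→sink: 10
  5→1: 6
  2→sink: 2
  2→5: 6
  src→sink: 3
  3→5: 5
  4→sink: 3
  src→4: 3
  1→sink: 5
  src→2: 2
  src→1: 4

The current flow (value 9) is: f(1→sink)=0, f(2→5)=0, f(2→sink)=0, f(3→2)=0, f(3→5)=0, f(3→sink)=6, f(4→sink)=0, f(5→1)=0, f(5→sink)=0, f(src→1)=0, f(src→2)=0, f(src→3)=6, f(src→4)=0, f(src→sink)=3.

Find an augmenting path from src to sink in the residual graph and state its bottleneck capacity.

Residual along src→2→sink: src→2: 2, 2→sink: 2.
Bottleneck = min = 2.

src→2→sink, bottleneck 2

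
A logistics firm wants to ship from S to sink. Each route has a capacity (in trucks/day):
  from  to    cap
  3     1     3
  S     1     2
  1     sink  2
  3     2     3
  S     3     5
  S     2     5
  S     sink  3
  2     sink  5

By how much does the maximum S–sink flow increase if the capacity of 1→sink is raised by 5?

3

Original max flow = 10.
After raising cap(1→sink), augmenting paths through that edge carry 3 more units.
New max flow = 13. Increase = 3.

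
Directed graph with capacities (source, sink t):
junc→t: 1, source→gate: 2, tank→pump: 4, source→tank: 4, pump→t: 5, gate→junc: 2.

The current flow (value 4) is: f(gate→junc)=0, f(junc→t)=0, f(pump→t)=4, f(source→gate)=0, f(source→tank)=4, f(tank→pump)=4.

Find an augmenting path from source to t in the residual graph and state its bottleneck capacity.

source→gate→junc→t, bottleneck 1

Residual along source→gate→junc→t: source→gate: 2, gate→junc: 2, junc→t: 1.
Bottleneck = min = 1.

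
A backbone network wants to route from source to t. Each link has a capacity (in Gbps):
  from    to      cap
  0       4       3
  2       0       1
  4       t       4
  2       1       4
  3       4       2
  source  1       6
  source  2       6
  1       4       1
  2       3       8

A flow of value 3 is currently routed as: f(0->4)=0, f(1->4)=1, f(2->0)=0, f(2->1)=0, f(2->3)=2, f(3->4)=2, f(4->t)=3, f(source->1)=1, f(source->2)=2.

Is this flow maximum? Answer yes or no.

No

Residual path source->2->0->4->t has bottleneck 1 > 0.
Pushing 1 along it raises the flow to 4, so the given flow is not maximum.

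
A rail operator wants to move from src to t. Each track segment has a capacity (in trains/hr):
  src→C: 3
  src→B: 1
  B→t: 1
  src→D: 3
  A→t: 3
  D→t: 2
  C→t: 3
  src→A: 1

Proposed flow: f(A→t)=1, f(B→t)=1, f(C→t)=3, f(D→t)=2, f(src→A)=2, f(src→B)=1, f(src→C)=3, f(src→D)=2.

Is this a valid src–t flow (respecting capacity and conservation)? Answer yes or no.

Capacity violated on src→A: flow 2 > capacity 1.

No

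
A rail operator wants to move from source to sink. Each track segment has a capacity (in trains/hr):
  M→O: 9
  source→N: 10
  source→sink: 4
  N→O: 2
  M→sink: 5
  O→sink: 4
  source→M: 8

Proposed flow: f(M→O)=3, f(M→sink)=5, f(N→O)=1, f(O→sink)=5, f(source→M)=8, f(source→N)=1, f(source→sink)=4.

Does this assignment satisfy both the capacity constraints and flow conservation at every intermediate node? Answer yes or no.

No

Capacity violated on O→sink: flow 5 > capacity 4.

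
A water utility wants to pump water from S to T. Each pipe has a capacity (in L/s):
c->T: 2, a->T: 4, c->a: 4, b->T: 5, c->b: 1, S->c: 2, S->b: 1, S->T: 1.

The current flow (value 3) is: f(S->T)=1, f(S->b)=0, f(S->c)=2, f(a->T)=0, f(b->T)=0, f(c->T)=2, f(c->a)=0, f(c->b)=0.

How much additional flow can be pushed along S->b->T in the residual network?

1

Residual capacities along the path: S->b: 1, b->T: 5.
Minimum is 1.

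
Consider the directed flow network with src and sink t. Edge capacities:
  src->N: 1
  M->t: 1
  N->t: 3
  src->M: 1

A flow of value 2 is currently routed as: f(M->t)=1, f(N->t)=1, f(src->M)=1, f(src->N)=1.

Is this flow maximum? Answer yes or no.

Yes

Residual reachable from src: {src}; t is not reachable.
Saturated cut: src->M, src->N with total capacity 2 = current flow value. Flow is maximum.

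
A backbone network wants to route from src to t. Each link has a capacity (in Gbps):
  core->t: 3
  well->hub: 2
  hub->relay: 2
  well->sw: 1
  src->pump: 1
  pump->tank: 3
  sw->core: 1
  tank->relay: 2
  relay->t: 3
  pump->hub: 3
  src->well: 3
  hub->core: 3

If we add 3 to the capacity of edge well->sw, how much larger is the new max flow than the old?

0

Original max flow = 4.
Edge well->sw does not cross the min cut (source side {src}), so extra capacity there cannot help.
New max flow = 4. Increase = 0.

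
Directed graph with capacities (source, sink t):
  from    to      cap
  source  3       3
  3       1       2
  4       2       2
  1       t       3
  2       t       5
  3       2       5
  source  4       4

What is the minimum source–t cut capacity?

5

Max flow = 5 (via 3 augmenting paths).
In the residual at optimum, the set reachable from source is {4, source}.
Cut edges: source→3 (cap 3), 4→2 (cap 2). Sum = 5.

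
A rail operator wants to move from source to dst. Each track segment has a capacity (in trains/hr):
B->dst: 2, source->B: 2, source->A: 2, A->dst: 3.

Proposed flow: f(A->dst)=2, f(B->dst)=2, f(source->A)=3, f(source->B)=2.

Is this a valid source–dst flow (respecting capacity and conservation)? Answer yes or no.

Capacity violated on source->A: flow 3 > capacity 2.

No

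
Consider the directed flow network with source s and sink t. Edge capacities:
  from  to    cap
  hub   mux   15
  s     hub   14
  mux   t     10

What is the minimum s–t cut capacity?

Max flow = 10 (via 1 augmenting path).
In the residual at optimum, the set reachable from s is {hub, mux, s}.
Cut edges: mux->t (cap 10). Sum = 10.

10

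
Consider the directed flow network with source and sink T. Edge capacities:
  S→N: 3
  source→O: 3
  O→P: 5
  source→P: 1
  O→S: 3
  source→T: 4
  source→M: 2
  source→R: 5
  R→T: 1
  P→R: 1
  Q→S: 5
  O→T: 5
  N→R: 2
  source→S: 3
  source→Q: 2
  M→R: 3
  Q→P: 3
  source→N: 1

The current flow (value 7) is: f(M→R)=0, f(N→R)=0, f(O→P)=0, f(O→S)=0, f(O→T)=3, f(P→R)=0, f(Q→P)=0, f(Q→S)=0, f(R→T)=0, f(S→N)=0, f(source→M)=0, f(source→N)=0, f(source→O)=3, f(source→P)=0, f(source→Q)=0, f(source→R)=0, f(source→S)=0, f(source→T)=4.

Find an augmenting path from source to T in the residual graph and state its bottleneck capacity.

source→R→T, bottleneck 1

Residual along source→R→T: source→R: 5, R→T: 1.
Bottleneck = min = 1.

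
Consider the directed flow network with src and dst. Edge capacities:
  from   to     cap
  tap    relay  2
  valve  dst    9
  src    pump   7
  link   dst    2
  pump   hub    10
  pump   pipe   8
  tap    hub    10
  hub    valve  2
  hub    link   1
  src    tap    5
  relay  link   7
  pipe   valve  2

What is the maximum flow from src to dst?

6

Augment src→pump→pipe→valve→dst: bottleneck 2. Total 2.
Augment src→pump→hub→valve→dst: bottleneck 2. Total 4.
Augment src→pump→hub→link→dst: bottleneck 1. Total 5.
Augment src→tap→relay→link→dst: bottleneck 1. Total 6.
No augmenting path remains in the residual graph.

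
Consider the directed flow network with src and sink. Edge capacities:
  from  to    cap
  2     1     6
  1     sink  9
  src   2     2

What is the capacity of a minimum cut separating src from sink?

Max flow = 2 (via 1 augmenting path).
In the residual at optimum, the set reachable from src is {src}.
Cut edges: src->2 (cap 2). Sum = 2.

2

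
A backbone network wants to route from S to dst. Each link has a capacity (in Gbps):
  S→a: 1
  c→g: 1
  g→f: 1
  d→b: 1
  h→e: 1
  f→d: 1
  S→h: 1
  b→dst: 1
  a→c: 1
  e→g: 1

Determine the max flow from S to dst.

1

Augment S→h→e→g→f→d→b→dst: bottleneck 1. Total 1.
No augmenting path remains in the residual graph.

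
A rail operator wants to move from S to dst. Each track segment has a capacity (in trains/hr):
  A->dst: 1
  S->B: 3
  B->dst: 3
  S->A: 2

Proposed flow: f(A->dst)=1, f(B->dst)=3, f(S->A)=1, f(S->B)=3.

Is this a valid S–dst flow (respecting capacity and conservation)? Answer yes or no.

Yes

Every edge has 0 ≤ f(e) ≤ cap(e).
At each intermediate node, inflow equals outflow.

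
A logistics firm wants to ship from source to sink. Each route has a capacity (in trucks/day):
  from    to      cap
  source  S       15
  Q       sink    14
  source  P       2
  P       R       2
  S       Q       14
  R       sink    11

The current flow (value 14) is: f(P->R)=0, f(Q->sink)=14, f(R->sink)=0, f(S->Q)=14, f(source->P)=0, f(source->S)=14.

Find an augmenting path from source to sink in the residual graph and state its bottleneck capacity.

source->P->R->sink, bottleneck 2

Residual along source->P->R->sink: source->P: 2, P->R: 2, R->sink: 11.
Bottleneck = min = 2.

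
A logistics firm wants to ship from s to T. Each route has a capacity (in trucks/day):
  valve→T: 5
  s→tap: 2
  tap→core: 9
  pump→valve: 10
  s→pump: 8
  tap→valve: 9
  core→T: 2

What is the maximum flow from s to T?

7

Augment s→pump→valve→T: bottleneck 5. Total 5.
Augment s→tap→core→T: bottleneck 2. Total 7.
No augmenting path remains in the residual graph.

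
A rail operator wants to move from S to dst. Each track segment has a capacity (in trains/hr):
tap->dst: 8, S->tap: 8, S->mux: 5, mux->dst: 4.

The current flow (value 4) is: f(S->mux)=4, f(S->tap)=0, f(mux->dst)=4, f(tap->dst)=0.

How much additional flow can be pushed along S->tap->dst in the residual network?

Residual capacities along the path: S->tap: 8, tap->dst: 8.
Minimum is 8.

8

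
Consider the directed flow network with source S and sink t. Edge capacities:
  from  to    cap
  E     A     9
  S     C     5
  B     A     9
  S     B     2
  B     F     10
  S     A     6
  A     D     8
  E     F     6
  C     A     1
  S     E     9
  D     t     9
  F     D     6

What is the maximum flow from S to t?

Augment S→A→D→t: bottleneck 6. Total 6.
Augment S→B→A→D→t: bottleneck 2. Total 8.
Augment S→E→F→D→t: bottleneck 1. Total 9.
No augmenting path remains in the residual graph.

9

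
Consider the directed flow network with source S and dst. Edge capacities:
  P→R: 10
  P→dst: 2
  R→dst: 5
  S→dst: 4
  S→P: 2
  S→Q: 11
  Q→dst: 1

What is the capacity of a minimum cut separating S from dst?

7

Max flow = 7 (via 3 augmenting paths).
In the residual at optimum, the set reachable from S is {Q, S}.
Cut edges: S→P (cap 2), S→dst (cap 4), Q→dst (cap 1). Sum = 7.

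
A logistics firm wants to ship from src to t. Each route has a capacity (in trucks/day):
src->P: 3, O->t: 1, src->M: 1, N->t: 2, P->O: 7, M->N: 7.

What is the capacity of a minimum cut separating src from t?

Max flow = 2 (via 2 augmenting paths).
In the residual at optimum, the set reachable from src is {O, P, src}.
Cut edges: src->M (cap 1), O->t (cap 1). Sum = 2.

2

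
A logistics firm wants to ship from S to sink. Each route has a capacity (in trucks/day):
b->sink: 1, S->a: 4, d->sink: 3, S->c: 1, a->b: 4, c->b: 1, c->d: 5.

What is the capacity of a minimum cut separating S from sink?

2

Max flow = 2 (via 2 augmenting paths).
In the residual at optimum, the set reachable from S is {S, a, b}.
Cut edges: S->c (cap 1), b->sink (cap 1). Sum = 2.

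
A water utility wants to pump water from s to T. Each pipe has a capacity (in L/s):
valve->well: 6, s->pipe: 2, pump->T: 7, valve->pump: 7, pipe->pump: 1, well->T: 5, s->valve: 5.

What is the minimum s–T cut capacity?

Max flow = 6 (via 2 augmenting paths).
In the residual at optimum, the set reachable from s is {pipe, s}.
Cut edges: s->valve (cap 5), pipe->pump (cap 1). Sum = 6.

6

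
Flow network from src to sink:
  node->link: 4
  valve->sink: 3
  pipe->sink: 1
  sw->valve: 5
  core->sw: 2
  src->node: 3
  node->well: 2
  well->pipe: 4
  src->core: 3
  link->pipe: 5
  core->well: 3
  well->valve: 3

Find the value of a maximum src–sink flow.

Augment src->node->link->pipe->sink: bottleneck 1. Total 1.
Augment src->node->well->valve->sink: bottleneck 2. Total 3.
Augment src->core->well->valve->sink: bottleneck 1. Total 4.
No augmenting path remains in the residual graph.

4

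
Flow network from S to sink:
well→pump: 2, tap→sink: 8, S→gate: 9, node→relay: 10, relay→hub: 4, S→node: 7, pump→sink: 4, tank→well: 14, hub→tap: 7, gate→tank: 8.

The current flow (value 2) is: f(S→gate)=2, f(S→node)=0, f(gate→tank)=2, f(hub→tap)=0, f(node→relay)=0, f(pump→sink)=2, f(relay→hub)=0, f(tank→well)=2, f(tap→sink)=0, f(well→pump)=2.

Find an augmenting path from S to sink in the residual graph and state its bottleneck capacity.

S→node→relay→hub→tap→sink, bottleneck 4

Residual along S→node→relay→hub→tap→sink: S→node: 7, node→relay: 10, relay→hub: 4, hub→tap: 7, tap→sink: 8.
Bottleneck = min = 4.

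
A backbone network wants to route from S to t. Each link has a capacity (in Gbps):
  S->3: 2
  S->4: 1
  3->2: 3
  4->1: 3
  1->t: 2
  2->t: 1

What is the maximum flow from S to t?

2

Augment S->3->2->t: bottleneck 1. Total 1.
Augment S->4->1->t: bottleneck 1. Total 2.
No augmenting path remains in the residual graph.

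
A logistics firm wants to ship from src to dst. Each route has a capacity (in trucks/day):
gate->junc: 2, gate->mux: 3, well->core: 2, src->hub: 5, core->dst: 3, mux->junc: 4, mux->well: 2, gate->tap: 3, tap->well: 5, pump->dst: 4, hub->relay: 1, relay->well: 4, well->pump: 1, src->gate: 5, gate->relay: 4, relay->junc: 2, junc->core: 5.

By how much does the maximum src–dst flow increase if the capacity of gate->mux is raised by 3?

Original max flow = 4.
Edge gate->mux does not cross the min cut (source side {core, gate, hub, junc, mux, relay, src, tap, well}), so extra capacity there cannot help.
New max flow = 4. Increase = 0.

0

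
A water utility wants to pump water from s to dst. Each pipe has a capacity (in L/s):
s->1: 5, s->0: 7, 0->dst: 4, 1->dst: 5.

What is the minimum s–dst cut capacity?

9

Max flow = 9 (via 2 augmenting paths).
In the residual at optimum, the set reachable from s is {0, s}.
Cut edges: s->1 (cap 5), 0->dst (cap 4). Sum = 9.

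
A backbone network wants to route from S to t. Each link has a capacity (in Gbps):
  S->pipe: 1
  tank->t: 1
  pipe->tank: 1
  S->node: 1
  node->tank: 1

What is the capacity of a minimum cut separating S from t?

1

Max flow = 1 (via 1 augmenting path).
In the residual at optimum, the set reachable from S is {S, node, pipe, tank}.
Cut edges: tank->t (cap 1). Sum = 1.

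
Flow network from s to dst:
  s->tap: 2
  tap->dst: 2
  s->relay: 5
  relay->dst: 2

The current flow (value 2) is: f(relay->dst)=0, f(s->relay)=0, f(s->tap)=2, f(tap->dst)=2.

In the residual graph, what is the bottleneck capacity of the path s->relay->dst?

2

Residual capacities along the path: s->relay: 5, relay->dst: 2.
Minimum is 2.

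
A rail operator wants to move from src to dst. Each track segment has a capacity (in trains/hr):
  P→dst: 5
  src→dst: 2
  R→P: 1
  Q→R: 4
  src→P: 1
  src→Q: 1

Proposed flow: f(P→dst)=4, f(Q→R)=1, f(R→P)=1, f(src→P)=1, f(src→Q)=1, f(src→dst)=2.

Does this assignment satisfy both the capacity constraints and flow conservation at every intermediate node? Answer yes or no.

Conservation fails at P: inflow 2 ≠ outflow 4.

No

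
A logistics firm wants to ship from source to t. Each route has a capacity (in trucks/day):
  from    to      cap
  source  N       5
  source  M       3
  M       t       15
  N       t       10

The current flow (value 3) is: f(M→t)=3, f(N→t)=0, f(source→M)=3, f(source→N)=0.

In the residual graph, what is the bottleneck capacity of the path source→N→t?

5

Residual capacities along the path: source→N: 5, N→t: 10.
Minimum is 5.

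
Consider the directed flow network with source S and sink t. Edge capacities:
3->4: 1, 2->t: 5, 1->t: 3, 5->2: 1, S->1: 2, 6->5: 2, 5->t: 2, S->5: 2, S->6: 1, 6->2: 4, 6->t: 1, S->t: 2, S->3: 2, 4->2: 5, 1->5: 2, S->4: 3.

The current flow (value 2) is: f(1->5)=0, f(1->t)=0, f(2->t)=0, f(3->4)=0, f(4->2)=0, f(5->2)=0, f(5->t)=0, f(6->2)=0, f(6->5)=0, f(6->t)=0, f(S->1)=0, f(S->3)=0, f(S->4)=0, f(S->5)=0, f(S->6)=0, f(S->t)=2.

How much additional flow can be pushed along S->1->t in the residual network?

Residual capacities along the path: S->1: 2, 1->t: 3.
Minimum is 2.

2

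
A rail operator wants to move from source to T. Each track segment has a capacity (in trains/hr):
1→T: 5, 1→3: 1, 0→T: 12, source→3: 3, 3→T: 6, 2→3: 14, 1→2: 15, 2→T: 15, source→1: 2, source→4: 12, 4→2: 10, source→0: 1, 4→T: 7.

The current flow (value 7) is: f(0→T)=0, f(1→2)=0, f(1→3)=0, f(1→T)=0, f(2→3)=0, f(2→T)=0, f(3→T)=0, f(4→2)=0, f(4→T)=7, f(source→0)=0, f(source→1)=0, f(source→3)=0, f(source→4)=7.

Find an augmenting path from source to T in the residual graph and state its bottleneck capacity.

source→1→T, bottleneck 2

Residual along source→1→T: source→1: 2, 1→T: 5.
Bottleneck = min = 2.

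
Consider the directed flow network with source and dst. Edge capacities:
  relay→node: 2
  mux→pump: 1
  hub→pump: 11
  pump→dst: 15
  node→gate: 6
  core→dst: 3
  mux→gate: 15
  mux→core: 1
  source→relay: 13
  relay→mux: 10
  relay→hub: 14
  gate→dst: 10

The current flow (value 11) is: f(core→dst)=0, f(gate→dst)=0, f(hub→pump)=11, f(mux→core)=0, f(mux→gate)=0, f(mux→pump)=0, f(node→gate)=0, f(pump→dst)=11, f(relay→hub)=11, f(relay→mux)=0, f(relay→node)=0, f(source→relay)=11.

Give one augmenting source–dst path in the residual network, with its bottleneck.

source→relay→node→gate→dst, bottleneck 2

Residual along source→relay→node→gate→dst: source→relay: 2, relay→node: 2, node→gate: 6, gate→dst: 10.
Bottleneck = min = 2.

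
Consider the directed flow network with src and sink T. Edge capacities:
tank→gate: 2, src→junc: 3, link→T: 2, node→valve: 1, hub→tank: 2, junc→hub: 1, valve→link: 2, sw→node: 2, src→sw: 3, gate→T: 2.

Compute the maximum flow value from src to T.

Augment src→junc→hub→tank→gate→T: bottleneck 1. Total 1.
Augment src→sw→node→valve→link→T: bottleneck 1. Total 2.
No augmenting path remains in the residual graph.

2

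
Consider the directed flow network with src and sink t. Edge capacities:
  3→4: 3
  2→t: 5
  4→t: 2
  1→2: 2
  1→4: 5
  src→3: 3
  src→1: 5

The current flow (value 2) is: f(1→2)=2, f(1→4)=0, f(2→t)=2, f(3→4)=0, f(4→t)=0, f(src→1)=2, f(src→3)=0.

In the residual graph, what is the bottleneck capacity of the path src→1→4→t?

2

Residual capacities along the path: src→1: 3, 1→4: 5, 4→t: 2.
Minimum is 2.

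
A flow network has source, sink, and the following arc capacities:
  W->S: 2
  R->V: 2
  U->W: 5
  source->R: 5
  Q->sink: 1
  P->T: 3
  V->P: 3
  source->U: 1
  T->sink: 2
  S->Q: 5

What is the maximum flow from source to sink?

3

Augment source->U->W->S->Q->sink: bottleneck 1. Total 1.
Augment source->R->V->P->T->sink: bottleneck 2. Total 3.
No augmenting path remains in the residual graph.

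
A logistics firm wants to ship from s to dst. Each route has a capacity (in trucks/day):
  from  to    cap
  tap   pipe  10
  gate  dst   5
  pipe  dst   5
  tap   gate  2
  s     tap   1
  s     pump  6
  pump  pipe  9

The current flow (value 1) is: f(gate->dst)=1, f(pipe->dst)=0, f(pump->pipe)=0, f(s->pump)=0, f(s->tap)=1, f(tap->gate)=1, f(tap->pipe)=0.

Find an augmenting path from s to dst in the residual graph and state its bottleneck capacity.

Residual along s->pump->pipe->dst: s->pump: 6, pump->pipe: 9, pipe->dst: 5.
Bottleneck = min = 5.

s->pump->pipe->dst, bottleneck 5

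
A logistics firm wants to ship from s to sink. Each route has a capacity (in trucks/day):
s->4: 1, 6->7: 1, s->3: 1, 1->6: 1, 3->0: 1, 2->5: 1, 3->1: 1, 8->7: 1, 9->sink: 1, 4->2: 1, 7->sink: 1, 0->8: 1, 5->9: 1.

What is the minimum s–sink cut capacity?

2

Max flow = 2 (via 2 augmenting paths).
In the residual at optimum, the set reachable from s is {s}.
Cut edges: s->3 (cap 1), s->4 (cap 1). Sum = 2.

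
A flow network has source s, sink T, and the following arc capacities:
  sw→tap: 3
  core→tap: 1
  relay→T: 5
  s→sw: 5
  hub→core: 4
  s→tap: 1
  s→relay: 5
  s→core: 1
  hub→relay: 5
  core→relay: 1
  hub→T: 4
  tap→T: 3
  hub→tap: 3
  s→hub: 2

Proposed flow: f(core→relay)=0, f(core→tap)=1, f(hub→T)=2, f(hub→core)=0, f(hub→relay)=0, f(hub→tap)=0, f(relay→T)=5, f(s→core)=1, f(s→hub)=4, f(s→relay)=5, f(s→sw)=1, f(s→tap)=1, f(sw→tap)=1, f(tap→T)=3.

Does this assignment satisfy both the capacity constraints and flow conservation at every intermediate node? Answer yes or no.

No

Capacity violated on s→hub: flow 4 > capacity 2.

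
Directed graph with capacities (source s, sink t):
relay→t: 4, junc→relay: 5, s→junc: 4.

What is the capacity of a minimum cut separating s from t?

4

Max flow = 4 (via 1 augmenting path).
In the residual at optimum, the set reachable from s is {s}.
Cut edges: s→junc (cap 4). Sum = 4.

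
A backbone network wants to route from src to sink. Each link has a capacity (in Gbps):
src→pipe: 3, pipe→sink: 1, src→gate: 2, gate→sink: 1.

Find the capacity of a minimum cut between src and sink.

2

Max flow = 2 (via 2 augmenting paths).
In the residual at optimum, the set reachable from src is {gate, pipe, src}.
Cut edges: gate→sink (cap 1), pipe→sink (cap 1). Sum = 2.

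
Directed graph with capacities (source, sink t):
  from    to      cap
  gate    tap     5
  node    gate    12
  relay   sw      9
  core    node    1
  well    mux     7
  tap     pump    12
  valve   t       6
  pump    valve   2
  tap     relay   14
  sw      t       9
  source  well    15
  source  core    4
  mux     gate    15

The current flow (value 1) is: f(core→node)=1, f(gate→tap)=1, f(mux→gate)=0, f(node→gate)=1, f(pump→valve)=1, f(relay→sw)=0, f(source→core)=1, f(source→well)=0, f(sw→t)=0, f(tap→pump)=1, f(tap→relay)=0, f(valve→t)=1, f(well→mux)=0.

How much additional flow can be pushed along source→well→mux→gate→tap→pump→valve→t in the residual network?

Residual capacities along the path: source→well: 15, well→mux: 7, mux→gate: 15, gate→tap: 4, tap→pump: 11, pump→valve: 1, valve→t: 5.
Minimum is 1.

1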